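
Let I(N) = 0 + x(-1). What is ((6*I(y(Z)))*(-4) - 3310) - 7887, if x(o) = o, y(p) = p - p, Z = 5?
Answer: -11173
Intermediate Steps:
y(p) = 0
I(N) = -1 (I(N) = 0 - 1 = -1)
((6*I(y(Z)))*(-4) - 3310) - 7887 = ((6*(-1))*(-4) - 3310) - 7887 = (-6*(-4) - 3310) - 7887 = (24 - 3310) - 7887 = -3286 - 7887 = -11173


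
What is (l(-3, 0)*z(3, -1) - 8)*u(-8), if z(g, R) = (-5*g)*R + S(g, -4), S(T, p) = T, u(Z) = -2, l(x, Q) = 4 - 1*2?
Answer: -56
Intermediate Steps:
l(x, Q) = 2 (l(x, Q) = 4 - 2 = 2)
z(g, R) = g - 5*R*g (z(g, R) = (-5*g)*R + g = -5*R*g + g = g - 5*R*g)
(l(-3, 0)*z(3, -1) - 8)*u(-8) = (2*(3*(1 - 5*(-1))) - 8)*(-2) = (2*(3*(1 + 5)) - 8)*(-2) = (2*(3*6) - 8)*(-2) = (2*18 - 8)*(-2) = (36 - 8)*(-2) = 28*(-2) = -56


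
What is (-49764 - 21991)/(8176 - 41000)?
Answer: 71755/32824 ≈ 2.1861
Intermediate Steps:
(-49764 - 21991)/(8176 - 41000) = -71755/(-32824) = -71755*(-1/32824) = 71755/32824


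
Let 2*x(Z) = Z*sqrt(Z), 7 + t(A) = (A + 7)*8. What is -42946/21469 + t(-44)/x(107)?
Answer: -42946/21469 - 606*sqrt(107)/11449 ≈ -2.5479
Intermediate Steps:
t(A) = 49 + 8*A (t(A) = -7 + (A + 7)*8 = -7 + (7 + A)*8 = -7 + (56 + 8*A) = 49 + 8*A)
x(Z) = Z**(3/2)/2 (x(Z) = (Z*sqrt(Z))/2 = Z**(3/2)/2)
-42946/21469 + t(-44)/x(107) = -42946/21469 + (49 + 8*(-44))/((107**(3/2)/2)) = -42946*1/21469 + (49 - 352)/(((107*sqrt(107))/2)) = -42946/21469 - 303*2*sqrt(107)/11449 = -42946/21469 - 606*sqrt(107)/11449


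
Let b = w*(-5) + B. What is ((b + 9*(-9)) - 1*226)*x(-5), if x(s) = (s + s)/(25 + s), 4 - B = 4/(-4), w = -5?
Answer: 277/2 ≈ 138.50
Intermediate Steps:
B = 5 (B = 4 - 4/(-4) = 4 - 4*(-1)/4 = 4 - 1*(-1) = 4 + 1 = 5)
x(s) = 2*s/(25 + s) (x(s) = (2*s)/(25 + s) = 2*s/(25 + s))
b = 30 (b = -5*(-5) + 5 = 25 + 5 = 30)
((b + 9*(-9)) - 1*226)*x(-5) = ((30 + 9*(-9)) - 1*226)*(2*(-5)/(25 - 5)) = ((30 - 81) - 226)*(2*(-5)/20) = (-51 - 226)*(2*(-5)*(1/20)) = -277*(-½) = 277/2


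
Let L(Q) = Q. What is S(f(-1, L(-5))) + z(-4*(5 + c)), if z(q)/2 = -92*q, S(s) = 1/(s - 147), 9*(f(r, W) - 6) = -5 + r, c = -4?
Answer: 312797/425 ≈ 735.99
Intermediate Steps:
f(r, W) = 49/9 + r/9 (f(r, W) = 6 + (-5 + r)/9 = 6 + (-5/9 + r/9) = 49/9 + r/9)
S(s) = 1/(-147 + s)
z(q) = -184*q (z(q) = 2*(-92*q) = -184*q)
S(f(-1, L(-5))) + z(-4*(5 + c)) = 1/(-147 + (49/9 + (⅑)*(-1))) - (-736)*(5 - 4) = 1/(-147 + (49/9 - ⅑)) - (-736) = 1/(-147 + 16/3) - 184*(-4) = 1/(-425/3) + 736 = -3/425 + 736 = 312797/425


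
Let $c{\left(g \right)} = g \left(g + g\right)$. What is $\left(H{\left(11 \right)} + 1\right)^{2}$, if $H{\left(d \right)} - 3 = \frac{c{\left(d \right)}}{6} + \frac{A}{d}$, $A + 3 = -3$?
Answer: $\frac{2088025}{1089} \approx 1917.4$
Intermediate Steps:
$A = -6$ ($A = -3 - 3 = -6$)
$c{\left(g \right)} = 2 g^{2}$ ($c{\left(g \right)} = g 2 g = 2 g^{2}$)
$H{\left(d \right)} = 3 - \frac{6}{d} + \frac{d^{2}}{3}$ ($H{\left(d \right)} = 3 + \left(\frac{2 d^{2}}{6} - \frac{6}{d}\right) = 3 + \left(2 d^{2} \cdot \frac{1}{6} - \frac{6}{d}\right) = 3 + \left(\frac{d^{2}}{3} - \frac{6}{d}\right) = 3 + \left(- \frac{6}{d} + \frac{d^{2}}{3}\right) = 3 - \frac{6}{d} + \frac{d^{2}}{3}$)
$\left(H{\left(11 \right)} + 1\right)^{2} = \left(\left(3 - \frac{6}{11} + \frac{11^{2}}{3}\right) + 1\right)^{2} = \left(\left(3 - \frac{6}{11} + \frac{1}{3} \cdot 121\right) + 1\right)^{2} = \left(\left(3 - \frac{6}{11} + \frac{121}{3}\right) + 1\right)^{2} = \left(\frac{1412}{33} + 1\right)^{2} = \left(\frac{1445}{33}\right)^{2} = \frac{2088025}{1089}$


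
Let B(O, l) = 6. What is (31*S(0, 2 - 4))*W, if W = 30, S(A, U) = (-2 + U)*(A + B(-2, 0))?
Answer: -22320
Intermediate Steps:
S(A, U) = (-2 + U)*(6 + A) (S(A, U) = (-2 + U)*(A + 6) = (-2 + U)*(6 + A))
(31*S(0, 2 - 4))*W = (31*(-12 - 2*0 + 6*(2 - 4) + 0*(2 - 4)))*30 = (31*(-12 + 0 + 6*(-2) + 0*(-2)))*30 = (31*(-12 + 0 - 12 + 0))*30 = (31*(-24))*30 = -744*30 = -22320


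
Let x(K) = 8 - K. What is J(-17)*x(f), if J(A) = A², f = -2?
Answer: 2890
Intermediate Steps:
J(-17)*x(f) = (-17)²*(8 - 1*(-2)) = 289*(8 + 2) = 289*10 = 2890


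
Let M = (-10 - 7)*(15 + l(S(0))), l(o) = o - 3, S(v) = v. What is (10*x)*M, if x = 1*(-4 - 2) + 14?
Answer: -16320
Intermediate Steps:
l(o) = -3 + o
x = 8 (x = 1*(-6) + 14 = -6 + 14 = 8)
M = -204 (M = (-10 - 7)*(15 + (-3 + 0)) = -17*(15 - 3) = -17*12 = -204)
(10*x)*M = (10*8)*(-204) = 80*(-204) = -16320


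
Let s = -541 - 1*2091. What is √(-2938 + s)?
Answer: I*√5570 ≈ 74.632*I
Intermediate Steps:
s = -2632 (s = -541 - 2091 = -2632)
√(-2938 + s) = √(-2938 - 2632) = √(-5570) = I*√5570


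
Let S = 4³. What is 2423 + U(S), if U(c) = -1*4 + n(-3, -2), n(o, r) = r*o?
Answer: 2425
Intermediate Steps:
n(o, r) = o*r
S = 64
U(c) = 2 (U(c) = -1*4 - 3*(-2) = -4 + 6 = 2)
2423 + U(S) = 2423 + 2 = 2425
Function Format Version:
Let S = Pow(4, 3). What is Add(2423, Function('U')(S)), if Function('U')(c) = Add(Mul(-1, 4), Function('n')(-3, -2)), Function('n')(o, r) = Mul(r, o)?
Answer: 2425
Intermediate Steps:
Function('n')(o, r) = Mul(o, r)
S = 64
Function('U')(c) = 2 (Function('U')(c) = Add(Mul(-1, 4), Mul(-3, -2)) = Add(-4, 6) = 2)
Add(2423, Function('U')(S)) = Add(2423, 2) = 2425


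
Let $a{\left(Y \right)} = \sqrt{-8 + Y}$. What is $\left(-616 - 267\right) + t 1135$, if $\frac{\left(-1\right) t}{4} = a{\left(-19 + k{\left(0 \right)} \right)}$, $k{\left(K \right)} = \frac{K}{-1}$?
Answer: $-883 - 13620 i \sqrt{3} \approx -883.0 - 23591.0 i$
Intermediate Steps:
$k{\left(K \right)} = - K$ ($k{\left(K \right)} = K \left(-1\right) = - K$)
$t = - 12 i \sqrt{3}$ ($t = - 4 \sqrt{-8 - 19} = - 4 \sqrt{-27} = - 4 \cdot 3 i \sqrt{3} = - 12 i \sqrt{3} \approx - 20.785 i$)
$\left(-616 - 267\right) + t 1135 = \left(-616 - 267\right) + - 12 i \sqrt{3} \cdot 1135 = \left(-616 - 267\right) - 13620 i \sqrt{3} = -883 - 13620 i \sqrt{3}$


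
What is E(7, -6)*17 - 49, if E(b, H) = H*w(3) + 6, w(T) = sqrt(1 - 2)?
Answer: 53 - 102*I ≈ 53.0 - 102.0*I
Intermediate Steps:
w(T) = I (w(T) = sqrt(-1) = I)
E(b, H) = 6 + I*H (E(b, H) = H*I + 6 = I*H + 6 = 6 + I*H)
E(7, -6)*17 - 49 = (6 + I*(-6))*17 - 49 = (6 - 6*I)*17 - 49 = (102 - 102*I) - 49 = 53 - 102*I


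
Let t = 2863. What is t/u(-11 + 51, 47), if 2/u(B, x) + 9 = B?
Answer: 88753/2 ≈ 44377.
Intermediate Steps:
u(B, x) = 2/(-9 + B)
t/u(-11 + 51, 47) = 2863/((2/(-9 + (-11 + 51)))) = 2863/((2/(-9 + 40))) = 2863/((2/31)) = 2863/((2*(1/31))) = 2863/(2/31) = 2863*(31/2) = 88753/2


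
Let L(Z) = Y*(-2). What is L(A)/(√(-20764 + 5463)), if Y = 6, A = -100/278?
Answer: 12*I*√15301/15301 ≈ 0.097011*I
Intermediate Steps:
A = -50/139 (A = -100*1/278 = -50/139 ≈ -0.35971)
L(Z) = -12 (L(Z) = 6*(-2) = -12)
L(A)/(√(-20764 + 5463)) = -12/√(-20764 + 5463) = -12*(-I*√15301/15301) = -(-12)*I*√15301/15301 = 12*I*√15301/15301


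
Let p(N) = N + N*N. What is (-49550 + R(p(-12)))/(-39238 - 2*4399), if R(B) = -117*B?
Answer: 32497/24018 ≈ 1.3530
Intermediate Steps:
p(N) = N + N²
(-49550 + R(p(-12)))/(-39238 - 2*4399) = (-49550 - (-1404)*(1 - 12))/(-39238 - 2*4399) = (-49550 - (-1404)*(-11))/(-39238 - 8798) = (-49550 - 117*132)/(-48036) = (-49550 - 15444)*(-1/48036) = -64994*(-1/48036) = 32497/24018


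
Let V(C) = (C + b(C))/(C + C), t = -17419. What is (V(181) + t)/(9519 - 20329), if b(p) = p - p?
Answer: 34837/21620 ≈ 1.6113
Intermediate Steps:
b(p) = 0
V(C) = 1/2 (V(C) = (C + 0)/(C + C) = C/((2*C)) = C*(1/(2*C)) = 1/2)
(V(181) + t)/(9519 - 20329) = (1/2 - 17419)/(9519 - 20329) = -34837/2/(-10810) = -34837/2*(-1/10810) = 34837/21620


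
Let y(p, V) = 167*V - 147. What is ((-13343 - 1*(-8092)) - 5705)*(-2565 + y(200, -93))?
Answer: 199870308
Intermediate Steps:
y(p, V) = -147 + 167*V
((-13343 - 1*(-8092)) - 5705)*(-2565 + y(200, -93)) = ((-13343 - 1*(-8092)) - 5705)*(-2565 + (-147 + 167*(-93))) = ((-13343 + 8092) - 5705)*(-2565 + (-147 - 15531)) = (-5251 - 5705)*(-2565 - 15678) = -10956*(-18243) = 199870308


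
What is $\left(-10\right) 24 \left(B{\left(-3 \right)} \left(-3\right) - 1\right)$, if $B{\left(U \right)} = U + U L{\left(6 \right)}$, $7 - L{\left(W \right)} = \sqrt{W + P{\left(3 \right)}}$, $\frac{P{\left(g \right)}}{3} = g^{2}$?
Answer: $-17040 + 2160 \sqrt{33} \approx -4631.7$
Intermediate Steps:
$P{\left(g \right)} = 3 g^{2}$
$L{\left(W \right)} = 7 - \sqrt{27 + W}$ ($L{\left(W \right)} = 7 - \sqrt{W + 3 \cdot 3^{2}} = 7 - \sqrt{W + 3 \cdot 9} = 7 - \sqrt{W + 27} = 7 - \sqrt{27 + W}$)
$B{\left(U \right)} = U + U \left(7 - \sqrt{33}\right)$ ($B{\left(U \right)} = U + U \left(7 - \sqrt{27 + 6}\right) = U + U \left(7 - \sqrt{33}\right)$)
$\left(-10\right) 24 \left(B{\left(-3 \right)} \left(-3\right) - 1\right) = \left(-10\right) 24 \left(- 3 \left(8 - \sqrt{33}\right) \left(-3\right) - 1\right) = - 240 \left(\left(-24 + 3 \sqrt{33}\right) \left(-3\right) - 1\right) = - 240 \left(\left(72 - 9 \sqrt{33}\right) - 1\right) = - 240 \left(71 - 9 \sqrt{33}\right) = -17040 + 2160 \sqrt{33}$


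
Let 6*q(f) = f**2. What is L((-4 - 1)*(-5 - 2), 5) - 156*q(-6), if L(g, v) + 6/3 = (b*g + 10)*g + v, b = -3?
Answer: -4258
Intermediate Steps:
q(f) = f**2/6
L(g, v) = -2 + v + g*(10 - 3*g) (L(g, v) = -2 + ((-3*g + 10)*g + v) = -2 + ((10 - 3*g)*g + v) = -2 + (g*(10 - 3*g) + v) = -2 + (v + g*(10 - 3*g)) = -2 + v + g*(10 - 3*g))
L((-4 - 1)*(-5 - 2), 5) - 156*q(-6) = (-2 + 5 - 3*(-5 - 2)**2*(-4 - 1)**2 + 10*((-4 - 1)*(-5 - 2))) - 26*(-6)**2 = (-2 + 5 - 3*(-5*(-7))**2 + 10*(-5*(-7))) - 26*36 = (-2 + 5 - 3*35**2 + 10*35) - 156*6 = (-2 + 5 - 3*1225 + 350) - 936 = (-2 + 5 - 3675 + 350) - 936 = -3322 - 936 = -4258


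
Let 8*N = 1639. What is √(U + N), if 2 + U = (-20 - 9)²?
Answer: √16702/4 ≈ 32.309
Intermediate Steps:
U = 839 (U = -2 + (-20 - 9)² = -2 + (-29)² = -2 + 841 = 839)
N = 1639/8 (N = (⅛)*1639 = 1639/8 ≈ 204.88)
√(U + N) = √(839 + 1639/8) = √(8351/8) = √16702/4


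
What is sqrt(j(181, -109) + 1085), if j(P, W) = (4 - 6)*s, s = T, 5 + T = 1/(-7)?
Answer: sqrt(53669)/7 ≈ 33.095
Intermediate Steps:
T = -36/7 (T = -5 + 1/(-7) = -5 - 1/7 = -36/7 ≈ -5.1429)
s = -36/7 ≈ -5.1429
j(P, W) = 72/7 (j(P, W) = (4 - 6)*(-36/7) = -2*(-36/7) = 72/7)
sqrt(j(181, -109) + 1085) = sqrt(72/7 + 1085) = sqrt(7667/7) = sqrt(53669)/7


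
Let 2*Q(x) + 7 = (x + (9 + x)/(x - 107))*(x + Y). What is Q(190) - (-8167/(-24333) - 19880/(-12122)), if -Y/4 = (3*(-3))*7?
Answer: 1040840060205059/24482063958 ≈ 42514.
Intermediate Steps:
Y = 252 (Y = -4*3*(-3)*7 = -(-36)*7 = -4*(-63) = 252)
Q(x) = -7/2 + (252 + x)*(x + (9 + x)/(-107 + x))/2 (Q(x) = -7/2 + ((x + (9 + x)/(x - 107))*(x + 252))/2 = -7/2 + ((x + (9 + x)/(-107 + x))*(252 + x))/2 = -7/2 + ((252 + x)*(x + (9 + x)/(-107 + x)))/2 = -7/2 + (252 + x)*(x + (9 + x)/(-107 + x))/2)
Q(190) - (-8167/(-24333) - 19880/(-12122)) = (3017 + 190³ - 26710*190 + 146*190²)/(2*(-107 + 190)) - (-8167/(-24333) - 19880/(-12122)) = (½)*(3017 + 6859000 - 5074900 + 146*36100)/83 - (-8167*(-1/24333) - 19880*(-1/12122)) = (½)*(1/83)*(3017 + 6859000 - 5074900 + 5270600) - (8167/24333 + 9940/6061) = (½)*(1/83)*7057717 - 1*291370207/147482313 = 7057717/166 - 291370207/147482313 = 1040840060205059/24482063958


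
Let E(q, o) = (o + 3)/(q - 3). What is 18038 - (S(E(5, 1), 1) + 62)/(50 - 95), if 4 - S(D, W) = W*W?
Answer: 162355/9 ≈ 18039.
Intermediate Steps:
E(q, o) = (3 + o)/(-3 + q)
S(D, W) = 4 - W**2 (S(D, W) = 4 - W*W = 4 - W**2)
18038 - (S(E(5, 1), 1) + 62)/(50 - 95) = 18038 - ((4 - 1*1**2) + 62)/(50 - 95) = 18038 - ((4 - 1*1) + 62)/(-45) = 18038 - ((4 - 1) + 62)*(-1)/45 = 18038 - (3 + 62)*(-1)/45 = 18038 - 65*(-1)/45 = 18038 - 1*(-13/9) = 18038 + 13/9 = 162355/9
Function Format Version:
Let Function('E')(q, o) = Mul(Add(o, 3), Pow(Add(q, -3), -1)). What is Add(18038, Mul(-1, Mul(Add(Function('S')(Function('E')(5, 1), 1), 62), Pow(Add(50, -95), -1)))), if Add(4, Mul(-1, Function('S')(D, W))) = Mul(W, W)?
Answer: Rational(162355, 9) ≈ 18039.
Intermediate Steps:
Function('E')(q, o) = Mul(Pow(Add(-3, q), -1), Add(3, o)) (Function('E')(q, o) = Mul(Add(3, o), Pow(Add(-3, q), -1)) = Mul(Pow(Add(-3, q), -1), Add(3, o)))
Function('S')(D, W) = Add(4, Mul(-1, Pow(W, 2))) (Function('S')(D, W) = Add(4, Mul(-1, Mul(W, W))) = Add(4, Mul(-1, Pow(W, 2))))
Add(18038, Mul(-1, Mul(Add(Function('S')(Function('E')(5, 1), 1), 62), Pow(Add(50, -95), -1)))) = Add(18038, Mul(-1, Mul(Add(Add(4, Mul(-1, Pow(1, 2))), 62), Pow(Add(50, -95), -1)))) = Add(18038, Mul(-1, Mul(Add(Add(4, Mul(-1, 1)), 62), Pow(-45, -1)))) = Add(18038, Mul(-1, Mul(Add(Add(4, -1), 62), Rational(-1, 45)))) = Add(18038, Mul(-1, Mul(Add(3, 62), Rational(-1, 45)))) = Add(18038, Mul(-1, Mul(65, Rational(-1, 45)))) = Add(18038, Mul(-1, Rational(-13, 9))) = Add(18038, Rational(13, 9)) = Rational(162355, 9)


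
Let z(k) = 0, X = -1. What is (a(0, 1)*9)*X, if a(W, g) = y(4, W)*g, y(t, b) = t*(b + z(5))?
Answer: 0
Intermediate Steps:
y(t, b) = b*t (y(t, b) = t*(b + 0) = t*b = b*t)
a(W, g) = 4*W*g (a(W, g) = (W*4)*g = (4*W)*g = 4*W*g)
(a(0, 1)*9)*X = ((4*0*1)*9)*(-1) = (0*9)*(-1) = 0*(-1) = 0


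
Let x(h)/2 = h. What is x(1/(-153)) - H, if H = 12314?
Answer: -1884044/153 ≈ -12314.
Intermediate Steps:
x(h) = 2*h
x(1/(-153)) - H = 2/(-153) - 1*12314 = 2*(-1/153) - 12314 = -2/153 - 12314 = -1884044/153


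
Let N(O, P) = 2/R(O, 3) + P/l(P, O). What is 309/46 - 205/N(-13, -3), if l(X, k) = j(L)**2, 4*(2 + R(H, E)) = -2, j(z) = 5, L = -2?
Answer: 10559/46 ≈ 229.54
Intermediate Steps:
R(H, E) = -5/2 (R(H, E) = -2 + (1/4)*(-2) = -2 - 1/2 = -5/2)
l(X, k) = 25 (l(X, k) = 5**2 = 25)
N(O, P) = -4/5 + P/25 (N(O, P) = 2/(-5/2) + P/25 = 2*(-2/5) + P*(1/25) = -4/5 + P/25)
309/46 - 205/N(-13, -3) = 309/46 - 205/(-4/5 + (1/25)*(-3)) = 309*(1/46) - 205/(-4/5 - 3/25) = 309/46 - 205/(-23/25) = 309/46 - 205*(-25/23) = 309/46 + 5125/23 = 10559/46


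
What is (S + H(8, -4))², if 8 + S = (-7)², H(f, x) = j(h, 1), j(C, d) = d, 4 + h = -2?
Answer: 1764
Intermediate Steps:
h = -6 (h = -4 - 2 = -6)
H(f, x) = 1
S = 41 (S = -8 + (-7)² = -8 + 49 = 41)
(S + H(8, -4))² = (41 + 1)² = 42² = 1764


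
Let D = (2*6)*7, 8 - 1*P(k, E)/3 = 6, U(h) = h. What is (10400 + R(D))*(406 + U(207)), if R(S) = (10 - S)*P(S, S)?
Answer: 6103028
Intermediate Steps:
P(k, E) = 6 (P(k, E) = 24 - 3*6 = 24 - 18 = 6)
D = 84 (D = 12*7 = 84)
R(S) = 60 - 6*S (R(S) = (10 - S)*6 = 60 - 6*S)
(10400 + R(D))*(406 + U(207)) = (10400 + (60 - 6*84))*(406 + 207) = (10400 + (60 - 504))*613 = (10400 - 444)*613 = 9956*613 = 6103028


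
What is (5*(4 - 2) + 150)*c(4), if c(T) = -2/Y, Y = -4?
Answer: 80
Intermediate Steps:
c(T) = ½ (c(T) = -2/(-4) = -2*(-¼) = ½)
(5*(4 - 2) + 150)*c(4) = (5*(4 - 2) + 150)*(½) = (5*2 + 150)*(½) = (10 + 150)*(½) = 160*(½) = 80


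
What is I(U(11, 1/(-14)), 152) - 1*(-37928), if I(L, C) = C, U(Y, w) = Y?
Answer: 38080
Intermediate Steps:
I(U(11, 1/(-14)), 152) - 1*(-37928) = 152 - 1*(-37928) = 152 + 37928 = 38080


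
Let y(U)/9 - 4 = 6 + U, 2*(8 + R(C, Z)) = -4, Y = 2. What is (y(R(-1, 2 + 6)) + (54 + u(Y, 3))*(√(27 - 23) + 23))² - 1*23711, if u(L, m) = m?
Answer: 2006914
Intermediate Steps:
R(C, Z) = -10 (R(C, Z) = -8 + (½)*(-4) = -8 - 2 = -10)
y(U) = 90 + 9*U (y(U) = 36 + 9*(6 + U) = 36 + (54 + 9*U) = 90 + 9*U)
(y(R(-1, 2 + 6)) + (54 + u(Y, 3))*(√(27 - 23) + 23))² - 1*23711 = ((90 + 9*(-10)) + (54 + 3)*(√(27 - 23) + 23))² - 1*23711 = ((90 - 90) + 57*(√4 + 23))² - 23711 = (0 + 57*(2 + 23))² - 23711 = (0 + 57*25)² - 23711 = (0 + 1425)² - 23711 = 1425² - 23711 = 2030625 - 23711 = 2006914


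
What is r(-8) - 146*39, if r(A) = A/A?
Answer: -5693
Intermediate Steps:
r(A) = 1
r(-8) - 146*39 = 1 - 146*39 = 1 - 5694 = -5693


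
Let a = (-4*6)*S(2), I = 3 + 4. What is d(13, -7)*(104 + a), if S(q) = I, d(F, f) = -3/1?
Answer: 192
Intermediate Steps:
d(F, f) = -3 (d(F, f) = -3*1 = -3)
I = 7
S(q) = 7
a = -168 (a = -4*6*7 = -24*7 = -168)
d(13, -7)*(104 + a) = -3*(104 - 168) = -3*(-64) = 192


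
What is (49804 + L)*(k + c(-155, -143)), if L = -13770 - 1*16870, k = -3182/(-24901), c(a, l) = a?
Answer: -1997444556/673 ≈ -2.9680e+6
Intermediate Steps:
k = 86/673 (k = -3182*(-1/24901) = 86/673 ≈ 0.12779)
L = -30640 (L = -13770 - 16870 = -30640)
(49804 + L)*(k + c(-155, -143)) = (49804 - 30640)*(86/673 - 155) = 19164*(-104229/673) = -1997444556/673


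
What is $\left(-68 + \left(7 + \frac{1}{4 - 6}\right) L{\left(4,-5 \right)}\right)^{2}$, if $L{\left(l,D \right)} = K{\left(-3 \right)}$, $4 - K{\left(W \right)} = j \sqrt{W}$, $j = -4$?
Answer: $-264 - 2184 i \sqrt{3} \approx -264.0 - 3782.8 i$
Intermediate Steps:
$K{\left(W \right)} = 4 + 4 \sqrt{W}$ ($K{\left(W \right)} = 4 - - 4 \sqrt{W} = 4 + 4 \sqrt{W}$)
$L{\left(l,D \right)} = 4 + 4 i \sqrt{3}$ ($L{\left(l,D \right)} = 4 + 4 \sqrt{-3} = 4 + 4 i \sqrt{3}$)
$\left(-68 + \left(7 + \frac{1}{4 - 6}\right) L{\left(4,-5 \right)}\right)^{2} = \left(-68 + \left(7 + \frac{1}{4 - 6}\right) \left(4 + 4 i \sqrt{3}\right)\right)^{2} = \left(-68 + \left(7 + \frac{1}{-2}\right) \left(4 + 4 i \sqrt{3}\right)\right)^{2} = \left(-68 + \left(7 - \frac{1}{2}\right) \left(4 + 4 i \sqrt{3}\right)\right)^{2} = \left(-68 + \frac{13 \left(4 + 4 i \sqrt{3}\right)}{2}\right)^{2} = \left(-68 + \left(26 + 26 i \sqrt{3}\right)\right)^{2} = \left(-42 + 26 i \sqrt{3}\right)^{2}$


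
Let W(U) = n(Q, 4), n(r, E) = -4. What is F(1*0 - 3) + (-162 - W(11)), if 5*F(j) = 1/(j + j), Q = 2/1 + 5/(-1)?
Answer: -4741/30 ≈ -158.03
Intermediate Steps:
Q = -3 (Q = 2*1 + 5*(-1) = 2 - 5 = -3)
W(U) = -4
F(j) = 1/(10*j) (F(j) = 1/(5*(j + j)) = 1/(5*((2*j))) = (1/(2*j))/5 = 1/(10*j))
F(1*0 - 3) + (-162 - W(11)) = 1/(10*(1*0 - 3)) + (-162 - 1*(-4)) = 1/(10*(0 - 3)) + (-162 + 4) = (1/10)/(-3) - 158 = (1/10)*(-1/3) - 158 = -1/30 - 158 = -4741/30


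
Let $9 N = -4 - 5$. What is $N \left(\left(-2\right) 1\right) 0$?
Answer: $0$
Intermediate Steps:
$N = -1$ ($N = \frac{-4 - 5}{9} = \frac{1}{9} \left(-9\right) = -1$)
$N \left(\left(-2\right) 1\right) 0 = - \left(-2\right) 1 \cdot 0 = \left(-1\right) \left(-2\right) 0 = 2 \cdot 0 = 0$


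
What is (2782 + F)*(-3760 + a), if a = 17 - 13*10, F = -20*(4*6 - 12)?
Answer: -9845166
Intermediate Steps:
F = -240 (F = -20*(24 - 12) = -20*12 = -240)
a = -113 (a = 17 - 130 = -113)
(2782 + F)*(-3760 + a) = (2782 - 240)*(-3760 - 113) = 2542*(-3873) = -9845166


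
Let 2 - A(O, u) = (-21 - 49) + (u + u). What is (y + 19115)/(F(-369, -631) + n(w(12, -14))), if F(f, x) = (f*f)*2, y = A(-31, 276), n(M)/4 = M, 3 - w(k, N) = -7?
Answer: 18635/272362 ≈ 0.068420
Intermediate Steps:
w(k, N) = 10 (w(k, N) = 3 - 1*(-7) = 3 + 7 = 10)
n(M) = 4*M
A(O, u) = 72 - 2*u (A(O, u) = 2 - ((-21 - 49) + (u + u)) = 2 - (-70 + 2*u) = 2 + (70 - 2*u) = 72 - 2*u)
y = -480 (y = 72 - 2*276 = 72 - 552 = -480)
F(f, x) = 2*f² (F(f, x) = f²*2 = 2*f²)
(y + 19115)/(F(-369, -631) + n(w(12, -14))) = (-480 + 19115)/(2*(-369)² + 4*10) = 18635/(2*136161 + 40) = 18635/(272322 + 40) = 18635/272362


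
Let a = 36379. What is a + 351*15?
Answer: 41644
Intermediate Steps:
a + 351*15 = 36379 + 351*15 = 36379 + 5265 = 41644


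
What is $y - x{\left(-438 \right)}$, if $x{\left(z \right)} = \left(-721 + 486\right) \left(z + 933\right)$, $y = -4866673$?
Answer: $-4750348$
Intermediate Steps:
$x{\left(z \right)} = -219255 - 235 z$ ($x{\left(z \right)} = - 235 \left(933 + z\right) = -219255 - 235 z$)
$y - x{\left(-438 \right)} = -4866673 - \left(-219255 - -102930\right) = -4866673 - \left(-219255 + 102930\right) = -4866673 - -116325 = -4866673 + 116325 = -4750348$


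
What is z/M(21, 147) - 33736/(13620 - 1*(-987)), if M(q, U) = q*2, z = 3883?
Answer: 18434023/204498 ≈ 90.143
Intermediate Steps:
M(q, U) = 2*q
z/M(21, 147) - 33736/(13620 - 1*(-987)) = 3883/((2*21)) - 33736/(13620 - 1*(-987)) = 3883/42 - 33736/(13620 + 987) = 3883*(1/42) - 33736/14607 = 3883/42 - 33736*1/14607 = 3883/42 - 33736/14607 = 18434023/204498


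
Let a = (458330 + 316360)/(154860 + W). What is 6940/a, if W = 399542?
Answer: 384754988/77469 ≈ 4966.6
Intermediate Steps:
a = 387345/277201 (a = (458330 + 316360)/(154860 + 399542) = 774690/554402 = 774690*(1/554402) = 387345/277201 ≈ 1.3973)
6940/a = 6940/(387345/277201) = 6940*(277201/387345) = 384754988/77469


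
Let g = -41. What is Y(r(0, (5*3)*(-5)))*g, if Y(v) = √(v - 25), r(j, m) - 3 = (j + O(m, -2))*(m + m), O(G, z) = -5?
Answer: -82*√182 ≈ -1106.2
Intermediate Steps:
r(j, m) = 3 + 2*m*(-5 + j) (r(j, m) = 3 + (j - 5)*(m + m) = 3 + (-5 + j)*(2*m) = 3 + 2*m*(-5 + j))
Y(v) = √(-25 + v)
Y(r(0, (5*3)*(-5)))*g = √(-25 + (3 - 10*5*3*(-5) + 2*0*((5*3)*(-5))))*(-41) = √(-25 + (3 - 150*(-5) + 2*0*(15*(-5))))*(-41) = √(-25 + (3 - 10*(-75) + 2*0*(-75)))*(-41) = √(-25 + (3 + 750 + 0))*(-41) = √(-25 + 753)*(-41) = √728*(-41) = (2*√182)*(-41) = -82*√182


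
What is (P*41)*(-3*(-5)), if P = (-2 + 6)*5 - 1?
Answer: 11685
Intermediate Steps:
P = 19 (P = 4*5 - 1 = 20 - 1 = 19)
(P*41)*(-3*(-5)) = (19*41)*(-3*(-5)) = 779*15 = 11685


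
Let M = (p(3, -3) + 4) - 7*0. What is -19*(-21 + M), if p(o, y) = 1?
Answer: 304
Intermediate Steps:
M = 5 (M = (1 + 4) - 7*0 = 5 + 0 = 5)
-19*(-21 + M) = -19*(-21 + 5) = -19*(-16) = 304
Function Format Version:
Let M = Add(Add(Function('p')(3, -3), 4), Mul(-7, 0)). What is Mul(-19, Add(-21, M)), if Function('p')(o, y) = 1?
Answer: 304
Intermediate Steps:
M = 5 (M = Add(Add(1, 4), Mul(-7, 0)) = Add(5, 0) = 5)
Mul(-19, Add(-21, M)) = Mul(-19, Add(-21, 5)) = Mul(-19, -16) = 304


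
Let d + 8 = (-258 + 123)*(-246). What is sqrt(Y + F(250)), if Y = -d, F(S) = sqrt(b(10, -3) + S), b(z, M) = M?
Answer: sqrt(-33202 + sqrt(247)) ≈ 182.17*I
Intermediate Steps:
d = 33202 (d = -8 + (-258 + 123)*(-246) = -8 - 135*(-246) = -8 + 33210 = 33202)
F(S) = sqrt(-3 + S)
Y = -33202 (Y = -1*33202 = -33202)
sqrt(Y + F(250)) = sqrt(-33202 + sqrt(-3 + 250)) = sqrt(-33202 + sqrt(247))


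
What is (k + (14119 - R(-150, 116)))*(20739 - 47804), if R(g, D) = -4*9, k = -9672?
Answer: -121332395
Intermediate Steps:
R(g, D) = -36
(k + (14119 - R(-150, 116)))*(20739 - 47804) = (-9672 + (14119 - 1*(-36)))*(20739 - 47804) = (-9672 + (14119 + 36))*(-27065) = (-9672 + 14155)*(-27065) = 4483*(-27065) = -121332395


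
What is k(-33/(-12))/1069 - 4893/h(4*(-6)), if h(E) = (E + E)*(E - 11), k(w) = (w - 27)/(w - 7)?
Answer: -4226549/1453840 ≈ -2.9072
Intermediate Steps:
k(w) = (-27 + w)/(-7 + w)
h(E) = 2*E*(-11 + E) (h(E) = (2*E)*(-11 + E) = 2*E*(-11 + E))
k(-33/(-12))/1069 - 4893/h(4*(-6)) = ((-27 - 33/(-12))/(-7 - 33/(-12)))/1069 - 4893*(-1/(48*(-11 + 4*(-6)))) = ((-27 - 33*(-1/12))/(-7 - 33*(-1/12)))*(1/1069) - 4893*(-1/(48*(-11 - 24))) = ((-27 + 11/4)/(-7 + 11/4))*(1/1069) - 4893/(2*(-24)*(-35)) = (-97/4/(-17/4))*(1/1069) - 4893/1680 = -4/17*(-97/4)*(1/1069) - 4893*1/1680 = (97/17)*(1/1069) - 233/80 = 97/18173 - 233/80 = -4226549/1453840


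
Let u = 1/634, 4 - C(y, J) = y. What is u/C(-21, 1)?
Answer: 1/15850 ≈ 6.3092e-5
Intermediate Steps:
C(y, J) = 4 - y
u = 1/634 ≈ 0.0015773
u/C(-21, 1) = 1/(634*(4 - 1*(-21))) = 1/(634*(4 + 21)) = (1/634)/25 = (1/634)*(1/25) = 1/15850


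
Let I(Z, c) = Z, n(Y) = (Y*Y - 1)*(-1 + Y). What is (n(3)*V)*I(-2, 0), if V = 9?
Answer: -288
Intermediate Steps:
n(Y) = (-1 + Y)*(-1 + Y²) (n(Y) = (Y² - 1)*(-1 + Y) = (-1 + Y²)*(-1 + Y) = (-1 + Y)*(-1 + Y²))
(n(3)*V)*I(-2, 0) = ((1 + 3³ - 1*3 - 1*3²)*9)*(-2) = ((1 + 27 - 3 - 1*9)*9)*(-2) = ((1 + 27 - 3 - 9)*9)*(-2) = (16*9)*(-2) = 144*(-2) = -288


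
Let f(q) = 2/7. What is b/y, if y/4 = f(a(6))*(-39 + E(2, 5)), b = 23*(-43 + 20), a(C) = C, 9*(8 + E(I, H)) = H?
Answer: 33327/3344 ≈ 9.9662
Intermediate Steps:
E(I, H) = -8 + H/9
b = -529 (b = 23*(-23) = -529)
f(q) = 2/7 (f(q) = 2*(⅐) = 2/7)
y = -3344/63 (y = 4*(2*(-39 + (-8 + (⅑)*5))/7) = 4*(2*(-39 + (-8 + 5/9))/7) = 4*(2*(-39 - 67/9)/7) = 4*((2/7)*(-418/9)) = 4*(-836/63) = -3344/63 ≈ -53.079)
b/y = -529/(-3344/63) = -529*(-63/3344) = 33327/3344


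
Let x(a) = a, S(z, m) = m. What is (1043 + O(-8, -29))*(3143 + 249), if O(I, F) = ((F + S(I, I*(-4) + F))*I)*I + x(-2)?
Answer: -2113216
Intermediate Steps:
O(I, F) = -2 + I**2*(-4*I + 2*F) (O(I, F) = ((F + (I*(-4) + F))*I)*I - 2 = ((F + (-4*I + F))*I)*I - 2 = ((F + (F - 4*I))*I)*I - 2 = ((-4*I + 2*F)*I)*I - 2 = (I*(-4*I + 2*F))*I - 2 = I**2*(-4*I + 2*F) - 2 = -2 + I**2*(-4*I + 2*F))
(1043 + O(-8, -29))*(3143 + 249) = (1043 + (-2 - 4*(-8)**3 + 2*(-29)*(-8)**2))*(3143 + 249) = (1043 + (-2 - 4*(-512) + 2*(-29)*64))*3392 = (1043 + (-2 + 2048 - 3712))*3392 = (1043 - 1666)*3392 = -623*3392 = -2113216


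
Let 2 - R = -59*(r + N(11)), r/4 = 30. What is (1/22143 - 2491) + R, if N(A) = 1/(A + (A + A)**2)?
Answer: 1524917299/332145 ≈ 4591.1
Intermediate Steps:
r = 120 (r = 4*30 = 120)
N(A) = 1/(A + 4*A**2) (N(A) = 1/(A + (2*A)**2) = 1/(A + 4*A**2))
R = 3505649/495 (R = 2 - (-59)*(120 + 1/(11*(1 + 4*11))) = 2 - (-59)*(120 + 1/(11*(1 + 44))) = 2 - (-59)*(120 + (1/11)/45) = 2 - (-59)*(120 + (1/11)*(1/45)) = 2 - (-59)*(120 + 1/495) = 2 - (-59)*59401/495 = 2 - 1*(-3504659/495) = 2 + 3504659/495 = 3505649/495 ≈ 7082.1)
(1/22143 - 2491) + R = (1/22143 - 2491) + 3505649/495 = -55158212/22143 + 3505649/495 = 1524917299/332145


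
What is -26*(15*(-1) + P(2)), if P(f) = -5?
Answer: 520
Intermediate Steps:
-26*(15*(-1) + P(2)) = -26*(15*(-1) - 5) = -26*(-15 - 5) = -26*(-20) = 520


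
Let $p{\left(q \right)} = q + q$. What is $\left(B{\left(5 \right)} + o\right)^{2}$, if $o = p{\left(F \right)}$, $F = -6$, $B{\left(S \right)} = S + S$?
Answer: $4$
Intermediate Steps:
$B{\left(S \right)} = 2 S$
$p{\left(q \right)} = 2 q$
$o = -12$ ($o = 2 \left(-6\right) = -12$)
$\left(B{\left(5 \right)} + o\right)^{2} = \left(2 \cdot 5 - 12\right)^{2} = \left(10 - 12\right)^{2} = \left(-2\right)^{2} = 4$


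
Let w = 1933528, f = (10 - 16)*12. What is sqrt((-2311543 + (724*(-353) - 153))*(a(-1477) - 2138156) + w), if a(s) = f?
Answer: 2*sqrt(1372351563658) ≈ 2.3429e+6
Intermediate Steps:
f = -72 (f = -6*12 = -72)
a(s) = -72
sqrt((-2311543 + (724*(-353) - 153))*(a(-1477) - 2138156) + w) = sqrt((-2311543 + (724*(-353) - 153))*(-72 - 2138156) + 1933528) = sqrt((-2311543 + (-255572 - 153))*(-2138228) + 1933528) = sqrt((-2311543 - 255725)*(-2138228) + 1933528) = sqrt(-2567268*(-2138228) + 1933528) = sqrt(5489404321104 + 1933528) = sqrt(5489406254632) = 2*sqrt(1372351563658)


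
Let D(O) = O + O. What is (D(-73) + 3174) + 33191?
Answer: 36219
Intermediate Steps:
D(O) = 2*O
(D(-73) + 3174) + 33191 = (2*(-73) + 3174) + 33191 = (-146 + 3174) + 33191 = 3028 + 33191 = 36219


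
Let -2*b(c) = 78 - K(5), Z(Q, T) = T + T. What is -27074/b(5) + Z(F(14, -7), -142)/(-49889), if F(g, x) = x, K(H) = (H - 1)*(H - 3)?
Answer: 192957818/249445 ≈ 773.55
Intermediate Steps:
K(H) = (-1 + H)*(-3 + H)
Z(Q, T) = 2*T
b(c) = -35 (b(c) = -(78 - (3 + 5² - 4*5))/2 = -(78 - (3 + 25 - 20))/2 = -(78 - 1*8)/2 = -(78 - 8)/2 = -½*70 = -35)
-27074/b(5) + Z(F(14, -7), -142)/(-49889) = -27074/(-35) + (2*(-142))/(-49889) = -27074*(-1/35) - 284*(-1/49889) = 27074/35 + 284/49889 = 192957818/249445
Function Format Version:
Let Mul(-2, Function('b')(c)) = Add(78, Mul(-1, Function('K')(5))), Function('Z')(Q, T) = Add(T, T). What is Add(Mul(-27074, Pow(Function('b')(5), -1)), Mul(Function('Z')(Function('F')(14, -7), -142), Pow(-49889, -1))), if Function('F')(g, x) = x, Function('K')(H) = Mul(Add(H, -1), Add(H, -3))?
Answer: Rational(192957818, 249445) ≈ 773.55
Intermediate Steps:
Function('K')(H) = Mul(Add(-1, H), Add(-3, H))
Function('Z')(Q, T) = Mul(2, T)
Function('b')(c) = -35 (Function('b')(c) = Mul(Rational(-1, 2), Add(78, Mul(-1, Add(3, Pow(5, 2), Mul(-4, 5))))) = Mul(Rational(-1, 2), Add(78, Mul(-1, Add(3, 25, -20)))) = Mul(Rational(-1, 2), Add(78, Mul(-1, 8))) = Mul(Rational(-1, 2), Add(78, -8)) = Mul(Rational(-1, 2), 70) = -35)
Add(Mul(-27074, Pow(Function('b')(5), -1)), Mul(Function('Z')(Function('F')(14, -7), -142), Pow(-49889, -1))) = Add(Mul(-27074, Pow(-35, -1)), Mul(Mul(2, -142), Pow(-49889, -1))) = Add(Mul(-27074, Rational(-1, 35)), Mul(-284, Rational(-1, 49889))) = Add(Rational(27074, 35), Rational(284, 49889)) = Rational(192957818, 249445)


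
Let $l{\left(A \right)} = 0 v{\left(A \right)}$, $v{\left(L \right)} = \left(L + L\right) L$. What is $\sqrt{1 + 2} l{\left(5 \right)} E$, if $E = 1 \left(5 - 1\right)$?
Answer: $0$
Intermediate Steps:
$v{\left(L \right)} = 2 L^{2}$ ($v{\left(L \right)} = 2 L L = 2 L^{2}$)
$E = 4$ ($E = 1 \cdot 4 = 4$)
$l{\left(A \right)} = 0$ ($l{\left(A \right)} = 0 \cdot 2 A^{2} = 0$)
$\sqrt{1 + 2} l{\left(5 \right)} E = \sqrt{1 + 2} \cdot 0 \cdot 4 = \sqrt{3} \cdot 0 \cdot 4 = 0 \cdot 4 = 0$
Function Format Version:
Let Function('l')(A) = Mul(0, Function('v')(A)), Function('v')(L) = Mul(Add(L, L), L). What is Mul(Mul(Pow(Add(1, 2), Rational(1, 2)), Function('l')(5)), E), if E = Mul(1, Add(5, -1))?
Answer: 0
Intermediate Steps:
Function('v')(L) = Mul(2, Pow(L, 2)) (Function('v')(L) = Mul(Mul(2, L), L) = Mul(2, Pow(L, 2)))
E = 4 (E = Mul(1, 4) = 4)
Function('l')(A) = 0 (Function('l')(A) = Mul(0, Mul(2, Pow(A, 2))) = 0)
Mul(Mul(Pow(Add(1, 2), Rational(1, 2)), Function('l')(5)), E) = Mul(Mul(Pow(Add(1, 2), Rational(1, 2)), 0), 4) = Mul(Mul(Pow(3, Rational(1, 2)), 0), 4) = Mul(0, 4) = 0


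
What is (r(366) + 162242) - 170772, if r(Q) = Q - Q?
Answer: -8530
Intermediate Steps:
r(Q) = 0
(r(366) + 162242) - 170772 = (0 + 162242) - 170772 = 162242 - 170772 = -8530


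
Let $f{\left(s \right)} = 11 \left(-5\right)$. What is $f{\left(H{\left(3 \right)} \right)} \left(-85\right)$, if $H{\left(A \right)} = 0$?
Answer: $4675$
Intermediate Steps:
$f{\left(s \right)} = -55$
$f{\left(H{\left(3 \right)} \right)} \left(-85\right) = \left(-55\right) \left(-85\right) = 4675$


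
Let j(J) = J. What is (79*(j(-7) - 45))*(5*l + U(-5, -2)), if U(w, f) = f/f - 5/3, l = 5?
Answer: -299884/3 ≈ -99961.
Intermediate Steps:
U(w, f) = -⅔ (U(w, f) = 1 - 5*⅓ = 1 - 5/3 = -⅔)
(79*(j(-7) - 45))*(5*l + U(-5, -2)) = (79*(-7 - 45))*(5*5 - ⅔) = (79*(-52))*(25 - ⅔) = -4108*73/3 = -299884/3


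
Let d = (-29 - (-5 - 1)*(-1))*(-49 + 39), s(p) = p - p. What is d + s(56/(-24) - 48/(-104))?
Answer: 350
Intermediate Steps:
s(p) = 0
d = 350 (d = (-29 - (-6)*(-1))*(-10) = (-29 - 1*6)*(-10) = (-29 - 6)*(-10) = -35*(-10) = 350)
d + s(56/(-24) - 48/(-104)) = 350 + 0 = 350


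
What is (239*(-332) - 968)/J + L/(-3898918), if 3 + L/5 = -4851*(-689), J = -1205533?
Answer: -9916668113676/2350137156647 ≈ -4.2196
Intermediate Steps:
L = 16711680 (L = -15 + 5*(-4851*(-689)) = -15 + 5*3342339 = -15 + 16711695 = 16711680)
(239*(-332) - 968)/J + L/(-3898918) = (239*(-332) - 968)/(-1205533) + 16711680/(-3898918) = (-79348 - 968)*(-1/1205533) + 16711680*(-1/3898918) = -80316*(-1/1205533) - 8355840/1949459 = 80316/1205533 - 8355840/1949459 = -9916668113676/2350137156647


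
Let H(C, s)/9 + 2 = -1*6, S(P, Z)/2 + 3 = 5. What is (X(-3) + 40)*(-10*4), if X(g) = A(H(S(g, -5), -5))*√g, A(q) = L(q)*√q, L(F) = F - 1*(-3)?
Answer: -1600 - 16560*√6 ≈ -42164.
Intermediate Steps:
S(P, Z) = 4 (S(P, Z) = -6 + 2*5 = -6 + 10 = 4)
L(F) = 3 + F (L(F) = F + 3 = 3 + F)
H(C, s) = -72 (H(C, s) = -18 + 9*(-1*6) = -18 + 9*(-6) = -18 - 54 = -72)
A(q) = √q*(3 + q) (A(q) = (3 + q)*√q = √q*(3 + q))
X(g) = -414*I*√2*√g (X(g) = (√(-72)*(3 - 72))*√g = ((6*I*√2)*(-69))*√g = (-414*I*√2)*√g = -414*I*√2*√g)
(X(-3) + 40)*(-10*4) = (-414*I*√2*√(-3) + 40)*(-10*4) = (-414*I*√2*I*√3 + 40)*(-40) = (414*√6 + 40)*(-40) = (40 + 414*√6)*(-40) = -1600 - 16560*√6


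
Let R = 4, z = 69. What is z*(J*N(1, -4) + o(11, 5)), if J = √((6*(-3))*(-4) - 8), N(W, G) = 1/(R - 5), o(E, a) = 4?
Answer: -276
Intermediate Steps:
N(W, G) = -1 (N(W, G) = 1/(4 - 5) = 1/(-1) = -1)
J = 8 (J = √(-18*(-4) - 8) = √(72 - 8) = √64 = 8)
z*(J*N(1, -4) + o(11, 5)) = 69*(8*(-1) + 4) = 69*(-8 + 4) = 69*(-4) = -276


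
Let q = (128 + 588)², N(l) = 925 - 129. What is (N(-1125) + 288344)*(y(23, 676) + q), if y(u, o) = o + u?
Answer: 148431464700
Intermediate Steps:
N(l) = 796
q = 512656 (q = 716² = 512656)
(N(-1125) + 288344)*(y(23, 676) + q) = (796 + 288344)*((676 + 23) + 512656) = 289140*(699 + 512656) = 289140*513355 = 148431464700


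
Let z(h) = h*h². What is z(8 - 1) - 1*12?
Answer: 331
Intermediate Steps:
z(h) = h³
z(8 - 1) - 1*12 = (8 - 1)³ - 1*12 = 7³ - 12 = 343 - 12 = 331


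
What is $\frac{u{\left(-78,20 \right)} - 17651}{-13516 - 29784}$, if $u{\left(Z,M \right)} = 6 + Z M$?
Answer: $\frac{3841}{8660} \approx 0.44353$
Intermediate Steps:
$u{\left(Z,M \right)} = 6 + M Z$
$\frac{u{\left(-78,20 \right)} - 17651}{-13516 - 29784} = \frac{\left(6 + 20 \left(-78\right)\right) - 17651}{-13516 - 29784} = \frac{\left(6 - 1560\right) - 17651}{-43300} = \left(-1554 - 17651\right) \left(- \frac{1}{43300}\right) = \left(-19205\right) \left(- \frac{1}{43300}\right) = \frac{3841}{8660}$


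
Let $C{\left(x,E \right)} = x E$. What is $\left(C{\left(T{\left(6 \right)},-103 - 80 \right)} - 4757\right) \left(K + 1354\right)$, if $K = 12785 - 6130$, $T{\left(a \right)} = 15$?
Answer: $-60083518$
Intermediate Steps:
$C{\left(x,E \right)} = E x$
$K = 6655$ ($K = 12785 - 6130 = 6655$)
$\left(C{\left(T{\left(6 \right)},-103 - 80 \right)} - 4757\right) \left(K + 1354\right) = \left(\left(-103 - 80\right) 15 - 4757\right) \left(6655 + 1354\right) = \left(\left(-183\right) 15 - 4757\right) 8009 = \left(-2745 - 4757\right) 8009 = \left(-7502\right) 8009 = -60083518$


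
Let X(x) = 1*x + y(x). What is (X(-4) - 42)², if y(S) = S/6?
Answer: 19600/9 ≈ 2177.8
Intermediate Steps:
y(S) = S/6 (y(S) = S*(⅙) = S/6)
X(x) = 7*x/6 (X(x) = 1*x + x/6 = x + x/6 = 7*x/6)
(X(-4) - 42)² = ((7/6)*(-4) - 42)² = (-14/3 - 42)² = (-140/3)² = 19600/9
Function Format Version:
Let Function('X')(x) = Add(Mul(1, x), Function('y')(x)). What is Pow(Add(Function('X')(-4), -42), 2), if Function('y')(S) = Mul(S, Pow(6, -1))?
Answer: Rational(19600, 9) ≈ 2177.8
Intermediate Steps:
Function('y')(S) = Mul(Rational(1, 6), S) (Function('y')(S) = Mul(S, Rational(1, 6)) = Mul(Rational(1, 6), S))
Function('X')(x) = Mul(Rational(7, 6), x) (Function('X')(x) = Add(Mul(1, x), Mul(Rational(1, 6), x)) = Add(x, Mul(Rational(1, 6), x)) = Mul(Rational(7, 6), x))
Pow(Add(Function('X')(-4), -42), 2) = Pow(Add(Mul(Rational(7, 6), -4), -42), 2) = Pow(Add(Rational(-14, 3), -42), 2) = Pow(Rational(-140, 3), 2) = Rational(19600, 9)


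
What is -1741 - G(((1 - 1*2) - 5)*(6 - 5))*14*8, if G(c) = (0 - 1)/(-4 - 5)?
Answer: -15781/9 ≈ -1753.4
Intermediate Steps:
G(c) = 1/9 (G(c) = -1/(-9) = -1*(-1/9) = 1/9)
-1741 - G(((1 - 1*2) - 5)*(6 - 5))*14*8 = -1741 - (1/9)*14*8 = -1741 - 14*8/9 = -1741 - 1*112/9 = -1741 - 112/9 = -15781/9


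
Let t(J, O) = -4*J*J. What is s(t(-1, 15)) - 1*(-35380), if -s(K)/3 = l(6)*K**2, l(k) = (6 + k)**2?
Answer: 28468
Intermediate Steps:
t(J, O) = -4*J**2
s(K) = -432*K**2 (s(K) = -3*(6 + 6)**2*K**2 = -3*12**2*K**2 = -432*K**2)
s(t(-1, 15)) - 1*(-35380) = -432*(-4*(-1)**2)**2 - 1*(-35380) = -432*(-4*1)**2 + 35380 = -432*(-4)**2 + 35380 = -432*16 + 35380 = -6912 + 35380 = 28468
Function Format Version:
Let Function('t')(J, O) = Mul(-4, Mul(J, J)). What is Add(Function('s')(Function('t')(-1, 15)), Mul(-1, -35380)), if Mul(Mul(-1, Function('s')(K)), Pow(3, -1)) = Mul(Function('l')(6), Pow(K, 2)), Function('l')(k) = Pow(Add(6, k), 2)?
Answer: 28468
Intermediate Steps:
Function('t')(J, O) = Mul(-4, Pow(J, 2))
Function('s')(K) = Mul(-432, Pow(K, 2)) (Function('s')(K) = Mul(-3, Mul(Pow(Add(6, 6), 2), Pow(K, 2))) = Mul(-3, Mul(Pow(12, 2), Pow(K, 2))) = Mul(-3, Mul(144, Pow(K, 2))) = Mul(-432, Pow(K, 2)))
Add(Function('s')(Function('t')(-1, 15)), Mul(-1, -35380)) = Add(Mul(-432, Pow(Mul(-4, Pow(-1, 2)), 2)), Mul(-1, -35380)) = Add(Mul(-432, Pow(Mul(-4, 1), 2)), 35380) = Add(Mul(-432, Pow(-4, 2)), 35380) = Add(Mul(-432, 16), 35380) = Add(-6912, 35380) = 28468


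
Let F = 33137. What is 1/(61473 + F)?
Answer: 1/94610 ≈ 1.0570e-5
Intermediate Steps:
1/(61473 + F) = 1/(61473 + 33137) = 1/94610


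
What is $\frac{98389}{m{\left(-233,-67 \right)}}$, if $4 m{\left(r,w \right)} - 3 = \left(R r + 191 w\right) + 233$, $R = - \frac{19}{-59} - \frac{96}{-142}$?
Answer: $- \frac{824303042}{26796101} \approx -30.762$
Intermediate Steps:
$R = \frac{4181}{4189}$ ($R = \left(-19\right) \left(- \frac{1}{59}\right) - - \frac{48}{71} = \frac{19}{59} + \frac{48}{71} = \frac{4181}{4189} \approx 0.99809$)
$m{\left(r,w \right)} = 59 + \frac{191 w}{4} + \frac{4181 r}{16756}$ ($m{\left(r,w \right)} = \frac{3}{4} + \frac{\left(\frac{4181 r}{4189} + 191 w\right) + 233}{4} = \frac{3}{4} + \frac{\left(191 w + \frac{4181 r}{4189}\right) + 233}{4} = \frac{3}{4} + \frac{233 + 191 w + \frac{4181 r}{4189}}{4} = \frac{3}{4} + \left(\frac{233}{4} + \frac{191 w}{4} + \frac{4181 r}{16756}\right) = 59 + \frac{191 w}{4} + \frac{4181 r}{16756}$)
$\frac{98389}{m{\left(-233,-67 \right)}} = \frac{98389}{59 + \frac{191}{4} \left(-67\right) + \frac{4181}{16756} \left(-233\right)} = \frac{98389}{59 - \frac{12797}{4} - \frac{974173}{16756}} = \frac{98389}{- \frac{26796101}{8378}} = 98389 \left(- \frac{8378}{26796101}\right) = - \frac{824303042}{26796101}$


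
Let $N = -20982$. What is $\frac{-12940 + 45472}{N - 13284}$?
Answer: $- \frac{5422}{5711} \approx -0.9494$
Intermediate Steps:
$\frac{-12940 + 45472}{N - 13284} = \frac{-12940 + 45472}{-20982 - 13284} = \frac{32532}{-34266} = 32532 \left(- \frac{1}{34266}\right) = - \frac{5422}{5711}$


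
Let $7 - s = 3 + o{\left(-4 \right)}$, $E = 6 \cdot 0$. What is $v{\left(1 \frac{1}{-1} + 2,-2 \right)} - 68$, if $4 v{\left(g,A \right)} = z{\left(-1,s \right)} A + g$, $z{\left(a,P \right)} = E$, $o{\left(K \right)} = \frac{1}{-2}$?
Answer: $- \frac{271}{4} \approx -67.75$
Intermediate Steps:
$o{\left(K \right)} = - \frac{1}{2}$
$E = 0$
$s = \frac{9}{2}$ ($s = 7 - \left(3 - \frac{1}{2}\right) = 7 - \frac{5}{2} = \frac{9}{2} \approx 4.5$)
$z{\left(a,P \right)} = 0$
$v{\left(g,A \right)} = \frac{g}{4}$ ($v{\left(g,A \right)} = \frac{0 A + g}{4} = \frac{0 + g}{4} = \frac{g}{4}$)
$v{\left(1 \frac{1}{-1} + 2,-2 \right)} - 68 = \frac{1 \frac{1}{-1} + 2}{4} - 68 = \frac{1 \left(-1\right) + 2}{4} - 68 = \frac{-1 + 2}{4} - 68 = \frac{1}{4} \cdot 1 - 68 = \frac{1}{4} - 68 = - \frac{271}{4}$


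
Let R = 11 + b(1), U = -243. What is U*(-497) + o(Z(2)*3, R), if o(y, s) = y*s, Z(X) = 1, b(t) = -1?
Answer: 120801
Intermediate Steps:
R = 10 (R = 11 - 1 = 10)
o(y, s) = s*y
U*(-497) + o(Z(2)*3, R) = -243*(-497) + 10*(1*3) = 120771 + 10*3 = 120771 + 30 = 120801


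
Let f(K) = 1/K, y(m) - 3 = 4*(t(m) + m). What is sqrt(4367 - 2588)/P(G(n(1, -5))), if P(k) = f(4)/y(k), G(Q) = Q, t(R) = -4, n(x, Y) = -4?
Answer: -116*sqrt(1779) ≈ -4892.7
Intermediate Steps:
y(m) = -13 + 4*m (y(m) = 3 + 4*(-4 + m) = 3 + (-16 + 4*m) = -13 + 4*m)
P(k) = 1/(4*(-13 + 4*k))
sqrt(4367 - 2588)/P(G(n(1, -5))) = sqrt(4367 - 2588)/((1/(4*(-13 + 4*(-4))))) = sqrt(1779)/((1/(4*(-13 - 16)))) = sqrt(1779)/(((1/4)/(-29))) = sqrt(1779)/(((1/4)*(-1/29))) = sqrt(1779)/(-1/116) = sqrt(1779)*(-116) = -116*sqrt(1779)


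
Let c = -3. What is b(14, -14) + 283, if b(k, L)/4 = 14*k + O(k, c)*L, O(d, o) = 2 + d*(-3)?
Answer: 3307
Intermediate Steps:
O(d, o) = 2 - 3*d
b(k, L) = 56*k + 4*L*(2 - 3*k) (b(k, L) = 4*(14*k + (2 - 3*k)*L) = 4*(14*k + L*(2 - 3*k)) = 56*k + 4*L*(2 - 3*k))
b(14, -14) + 283 = (56*14 - 4*(-14)*(-2 + 3*14)) + 283 = (784 - 4*(-14)*(-2 + 42)) + 283 = (784 - 4*(-14)*40) + 283 = (784 + 2240) + 283 = 3024 + 283 = 3307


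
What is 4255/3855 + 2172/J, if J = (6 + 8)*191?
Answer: 1975093/1030827 ≈ 1.9160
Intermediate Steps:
J = 2674 (J = 14*191 = 2674)
4255/3855 + 2172/J = 4255/3855 + 2172/2674 = 4255*(1/3855) + 2172*(1/2674) = 851/771 + 1086/1337 = 1975093/1030827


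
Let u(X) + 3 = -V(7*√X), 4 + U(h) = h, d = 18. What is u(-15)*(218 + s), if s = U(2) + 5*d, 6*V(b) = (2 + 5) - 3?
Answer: -1122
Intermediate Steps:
U(h) = -4 + h
V(b) = ⅔ (V(b) = ((2 + 5) - 3)/6 = (7 - 3)/6 = (⅙)*4 = ⅔)
u(X) = -11/3 (u(X) = -3 - 1*⅔ = -3 - ⅔ = -11/3)
s = 88 (s = (-4 + 2) + 5*18 = -2 + 90 = 88)
u(-15)*(218 + s) = -11*(218 + 88)/3 = -11/3*306 = -1122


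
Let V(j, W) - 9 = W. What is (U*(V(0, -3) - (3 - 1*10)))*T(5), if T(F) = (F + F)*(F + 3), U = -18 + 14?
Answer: -4160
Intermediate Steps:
V(j, W) = 9 + W
U = -4
T(F) = 2*F*(3 + F) (T(F) = (2*F)*(3 + F) = 2*F*(3 + F))
(U*(V(0, -3) - (3 - 1*10)))*T(5) = (-4*((9 - 3) - (3 - 1*10)))*(2*5*(3 + 5)) = (-4*(6 - (3 - 10)))*(2*5*8) = -4*(6 - 1*(-7))*80 = -4*(6 + 7)*80 = -4*13*80 = -52*80 = -4160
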